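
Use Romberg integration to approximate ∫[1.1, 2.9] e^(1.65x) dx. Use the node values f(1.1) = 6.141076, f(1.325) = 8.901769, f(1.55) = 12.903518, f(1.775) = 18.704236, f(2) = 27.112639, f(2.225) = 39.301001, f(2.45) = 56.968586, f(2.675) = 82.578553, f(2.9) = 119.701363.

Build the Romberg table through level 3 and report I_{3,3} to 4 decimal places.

68.8245

I_{0,0} (trapezoid, 1 panel, h=1.8000): 113.258195
I_{1,0} (trapezoid, 2 panels, h=0.9000): 81.030473
I_{2,0} (trapezoid, 4 panels, h=0.4500): 71.957683
I_{3,0} (trapezoid, 8 panels, h=0.2250): 69.613092
I_{1,1} = 81.030473 + (81.030473 − 113.258195)/3 = 70.287899
I_{2,1} = 71.957683 + (71.957683 − 81.030473)/3 = 68.933420
I_{3,1} = 69.613092 + (69.613092 − 71.957683)/3 = 68.831562
I_{2,2} = 68.933420 + (68.933420 − 70.287899)/15 = 68.843121
I_{3,2} = 68.831562 + (68.831562 − 68.933420)/15 = 68.824771
I_{3,3} = 68.824771 + (68.824771 − 68.843121)/63 = 68.824480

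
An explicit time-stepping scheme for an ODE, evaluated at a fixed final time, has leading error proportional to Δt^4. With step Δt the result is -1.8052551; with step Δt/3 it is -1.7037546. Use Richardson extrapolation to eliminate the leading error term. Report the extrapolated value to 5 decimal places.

-1.70249

The leading error scales as Δt^4; refining by a factor of 3 reduces it by 3^4 = 81.
Extrapolated value = (81·A(Δt/3) − A(Δt)) / (81 − 1)
= (81·(-1.7037546) − (-1.8052551)) / 80
= -136.1988675 / 80 = -1.7024858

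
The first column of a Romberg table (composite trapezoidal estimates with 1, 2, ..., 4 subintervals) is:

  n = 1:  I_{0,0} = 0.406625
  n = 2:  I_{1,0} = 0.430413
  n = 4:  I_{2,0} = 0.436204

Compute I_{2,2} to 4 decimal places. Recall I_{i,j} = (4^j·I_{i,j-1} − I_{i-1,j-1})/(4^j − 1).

Richardson extrapolation on the trapezoidal column (denominator 4−1=3):
I_{1,1} = (4·0.430413 − 0.406625) / 3 = 0.438342
I_{2,1} = (4·0.436204 − 0.430413) / 3 = 0.438134
I_{2,2} = 0.438134 + (0.438134 − 0.438342)/15 = 0.438120

0.4381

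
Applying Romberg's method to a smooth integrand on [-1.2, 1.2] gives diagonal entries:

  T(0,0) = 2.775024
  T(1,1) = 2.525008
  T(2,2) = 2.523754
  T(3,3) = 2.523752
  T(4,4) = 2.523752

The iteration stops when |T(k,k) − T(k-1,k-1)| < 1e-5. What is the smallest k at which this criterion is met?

|T(1,1) − T(0,0)| = 0.250016 ≥ 1e-5
|T(2,2) − T(1,1)| = 0.001254 ≥ 1e-5
|T(3,3) − T(2,2)| = 0.000002 < 1e-5

k = 3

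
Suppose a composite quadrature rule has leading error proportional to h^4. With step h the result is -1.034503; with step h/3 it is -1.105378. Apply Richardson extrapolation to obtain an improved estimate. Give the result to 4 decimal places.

Extrapolated value = (81·A(h/3) − A(h)) / (81 − 1)
= (81·(-1.105378) − (-1.034503)) / 80
= -88.501115 / 80 = -1.106264

-1.1063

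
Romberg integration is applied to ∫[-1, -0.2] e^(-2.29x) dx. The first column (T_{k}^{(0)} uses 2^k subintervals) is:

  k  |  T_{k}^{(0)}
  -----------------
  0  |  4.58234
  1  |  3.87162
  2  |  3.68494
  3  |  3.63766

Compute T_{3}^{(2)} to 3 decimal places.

Richardson extrapolation on the trapezoidal column (denominator 4−1=3):
T_{2}^{(1)} = 3.68494 + (3.68494 − 3.87162)/3 = 3.62271
T_{3}^{(1)} = 3.63766 + (3.63766 − 3.68494)/3 = 3.62190
T_{3}^{(2)} = 3.62190 + (3.62190 − 3.62271)/15 = 3.62185

3.622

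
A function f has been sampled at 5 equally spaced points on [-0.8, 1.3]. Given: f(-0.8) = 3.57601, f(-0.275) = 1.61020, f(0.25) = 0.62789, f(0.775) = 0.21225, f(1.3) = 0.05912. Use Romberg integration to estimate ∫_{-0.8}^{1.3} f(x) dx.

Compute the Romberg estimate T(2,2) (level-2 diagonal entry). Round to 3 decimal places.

2.130

T(0,0) (trapezoid, 1 panel, h=2.1000): 3.81689
T(1,0) (trapezoid, 2 panels, h=1.0500): 2.56773
T(2,0) (trapezoid, 4 panels, h=0.5250): 2.24065
T(1,1) = 2.56773 + (2.56773 − 3.81689)/3 = 2.15134
T(2,1) = 2.24065 + (2.24065 − 2.56773)/3 = 2.13162
T(2,2) = 2.13162 + (2.13162 − 2.15134)/15 = 2.13031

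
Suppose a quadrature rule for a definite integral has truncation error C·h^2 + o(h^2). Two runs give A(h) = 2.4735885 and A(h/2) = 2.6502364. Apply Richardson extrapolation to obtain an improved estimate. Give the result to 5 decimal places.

2.70912

The leading error scales as h^2; refining by a factor of 2 reduces it by 2^2 = 4.
Extrapolated value = (4·A(h/2) − A(h)) / (4 − 1)
= (4·2.6502364 − 2.4735885) / 3
= 8.1273571 / 3 = 2.7091190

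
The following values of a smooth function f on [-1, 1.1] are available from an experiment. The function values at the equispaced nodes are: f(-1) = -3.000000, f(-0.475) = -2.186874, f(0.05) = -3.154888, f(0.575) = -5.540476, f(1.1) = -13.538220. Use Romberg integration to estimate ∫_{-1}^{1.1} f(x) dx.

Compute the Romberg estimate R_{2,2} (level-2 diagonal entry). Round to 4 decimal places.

R_{0,0} (trapezoid, 1 panel, h=2.1000): -17.365131
R_{1,0} (trapezoid, 2 panels, h=1.0500): -11.995198
R_{2,0} (trapezoid, 4 panels, h=0.5250): -10.054458
R_{1,1} = -11.995198 + (-11.995198 − (-17.365131))/3 = -10.205220
R_{2,1} = -10.054458 + (-10.054458 − (-11.995198))/3 = -9.407545
R_{2,2} = -9.407545 + (-9.407545 − (-10.205220))/15 = -9.354367

-9.3544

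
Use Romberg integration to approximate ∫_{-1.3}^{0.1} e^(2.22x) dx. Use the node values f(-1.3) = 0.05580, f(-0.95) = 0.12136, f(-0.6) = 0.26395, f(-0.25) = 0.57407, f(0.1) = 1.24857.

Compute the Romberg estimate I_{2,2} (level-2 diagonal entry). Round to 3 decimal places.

0.537

I_{0,0} (trapezoid, 1 panel, h=1.4000): 0.91306
I_{1,0} (trapezoid, 2 panels, h=0.7000): 0.64129
I_{2,0} (trapezoid, 4 panels, h=0.3500): 0.56405
I_{1,1} = 0.64129 + (0.64129 − 0.91306)/3 = 0.55070
I_{2,1} = 0.56405 + (0.56405 − 0.64129)/3 = 0.53830
I_{2,2} = 0.53830 + (0.53830 − 0.55070)/15 = 0.53747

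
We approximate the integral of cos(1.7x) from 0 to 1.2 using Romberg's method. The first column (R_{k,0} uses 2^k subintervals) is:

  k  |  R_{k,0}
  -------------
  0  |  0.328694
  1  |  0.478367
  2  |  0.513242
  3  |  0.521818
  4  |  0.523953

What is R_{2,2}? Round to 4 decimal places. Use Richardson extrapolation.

0.5246

Richardson extrapolation on the trapezoidal column (denominator 4−1=3):
R_{1,1} = (4·0.478367 − 0.328694) / 3 = 0.528258
R_{2,1} = (4·0.513242 − 0.478367) / 3 = 0.524867
R_{2,2} = 0.524867 + (0.524867 − 0.528258)/15 = 0.524641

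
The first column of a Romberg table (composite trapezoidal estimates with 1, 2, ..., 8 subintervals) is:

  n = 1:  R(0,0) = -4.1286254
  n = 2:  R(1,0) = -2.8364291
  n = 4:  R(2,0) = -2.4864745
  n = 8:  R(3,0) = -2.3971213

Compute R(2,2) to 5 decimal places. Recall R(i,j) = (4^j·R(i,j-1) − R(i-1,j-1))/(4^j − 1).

-2.36743

Richardson extrapolation on the trapezoidal column (denominator 4−1=3):
R(1,1) = (4·(-2.8364291) − (-4.1286254)) / 3 = -2.4056970
R(2,1) = (4·(-2.4864745) − (-2.8364291)) / 3 = -2.3698230
R(2,2) = (16·(-2.3698230) − (-2.4056970)) / 15 = -2.3674314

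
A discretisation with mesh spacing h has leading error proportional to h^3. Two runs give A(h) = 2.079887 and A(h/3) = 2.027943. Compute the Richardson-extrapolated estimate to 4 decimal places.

2.0259

The leading error scales as h^3; refining by a factor of 3 reduces it by 3^3 = 27.
Extrapolated value = (27·A(h/3) − A(h)) / (27 − 1)
= (27·2.027943 − 2.079887) / 26
= 52.674574 / 26 = 2.025945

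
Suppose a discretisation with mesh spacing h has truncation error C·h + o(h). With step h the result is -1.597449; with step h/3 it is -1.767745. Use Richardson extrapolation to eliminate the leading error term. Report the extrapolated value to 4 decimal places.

Extrapolated value = (3·A(h/3) − A(h)) / (3 − 1)
= (3·(-1.767745) − (-1.597449)) / 2
= -3.705786 / 2 = -1.852893

-1.8529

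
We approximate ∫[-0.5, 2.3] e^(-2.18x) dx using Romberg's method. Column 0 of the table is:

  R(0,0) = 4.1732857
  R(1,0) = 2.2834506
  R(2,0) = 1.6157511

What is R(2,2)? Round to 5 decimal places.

1.37583

R(1,1) = (4·2.2834506 − 4.1732857) / 3 = 1.6535056
R(2,1) = (4·1.6157511 − 2.2834506) / 3 = 1.3931846
R(2,2) = (16·1.3931846 − 1.6535056) / 15 = 1.3758299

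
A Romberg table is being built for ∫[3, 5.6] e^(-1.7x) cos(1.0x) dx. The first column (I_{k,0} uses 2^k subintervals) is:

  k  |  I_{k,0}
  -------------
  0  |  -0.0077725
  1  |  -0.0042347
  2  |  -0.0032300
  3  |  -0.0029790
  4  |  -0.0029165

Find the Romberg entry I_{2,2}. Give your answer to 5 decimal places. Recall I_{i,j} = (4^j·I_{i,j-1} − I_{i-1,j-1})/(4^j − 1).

I_{1,1} = -0.0042347 + (-0.0042347 − (-0.0077725))/3 = -0.0030554
I_{2,1} = -0.0032300 + (-0.0032300 − (-0.0042347))/3 = -0.0028951
I_{2,2} = (16·(-0.0028951) − (-0.0030554)) / 15 = -0.0028844

-0.00288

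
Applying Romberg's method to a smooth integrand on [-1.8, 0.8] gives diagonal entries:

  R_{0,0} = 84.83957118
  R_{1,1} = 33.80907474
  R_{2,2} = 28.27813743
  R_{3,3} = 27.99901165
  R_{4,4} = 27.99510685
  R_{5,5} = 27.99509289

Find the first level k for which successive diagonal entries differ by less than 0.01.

|R_{1,1} − R_{0,0}| = 51.03049644 ≥ 0.01
|R_{2,2} − R_{1,1}| = 5.53093731 ≥ 0.01
|R_{3,3} − R_{2,2}| = 0.27912578 ≥ 0.01
|R_{4,4} − R_{3,3}| = 0.00390480 < 0.01

k = 4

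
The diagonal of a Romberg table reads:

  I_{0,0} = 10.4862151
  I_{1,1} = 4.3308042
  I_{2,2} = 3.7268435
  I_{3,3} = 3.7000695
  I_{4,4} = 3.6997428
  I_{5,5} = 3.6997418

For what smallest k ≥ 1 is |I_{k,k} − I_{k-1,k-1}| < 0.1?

k = 3

|I_{1,1} − I_{0,0}| = 6.1554109 ≥ 0.1
|I_{2,2} − I_{1,1}| = 0.6039607 ≥ 0.1
|I_{3,3} − I_{2,2}| = 0.0267740 < 0.1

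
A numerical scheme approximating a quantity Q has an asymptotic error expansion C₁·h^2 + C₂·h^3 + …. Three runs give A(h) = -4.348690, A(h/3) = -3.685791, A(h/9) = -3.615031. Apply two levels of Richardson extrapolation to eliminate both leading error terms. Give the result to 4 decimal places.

First eliminate the h^2 term (factor 3^2 = 9):
  B₁ = (9·(-3.685791) − (-4.348690))/8 = -3.602929
  B₂ = (9·(-3.615031) − (-3.685791))/8 = -3.606186
Then eliminate the h^3 term (factor 3^3 = 27):
  (27·(-3.606186) − (-3.602929))/26 = -3.606311

-3.6063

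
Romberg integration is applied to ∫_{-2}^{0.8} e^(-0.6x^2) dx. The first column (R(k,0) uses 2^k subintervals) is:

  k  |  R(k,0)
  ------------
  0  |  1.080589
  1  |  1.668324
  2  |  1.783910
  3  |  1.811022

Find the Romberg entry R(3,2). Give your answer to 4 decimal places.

R(2,1) = 1.783910 + (1.783910 − 1.668324)/3 = 1.822439
R(3,1) = 1.811022 + (1.811022 − 1.783910)/3 = 1.820059
R(3,2) = (16·1.820059 − 1.822439) / 15 = 1.819900

1.8199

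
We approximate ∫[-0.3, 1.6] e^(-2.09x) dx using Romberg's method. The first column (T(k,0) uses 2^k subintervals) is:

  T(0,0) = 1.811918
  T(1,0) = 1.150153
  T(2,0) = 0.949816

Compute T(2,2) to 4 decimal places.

Richardson extrapolation on the trapezoidal column (denominator 4−1=3):
T(1,1) = 1.150153 + (1.150153 − 1.811918)/3 = 0.929565
T(2,1) = (4·0.949816 − 1.150153) / 3 = 0.883037
T(2,2) = 0.883037 + (0.883037 − 0.929565)/15 = 0.879935

0.8799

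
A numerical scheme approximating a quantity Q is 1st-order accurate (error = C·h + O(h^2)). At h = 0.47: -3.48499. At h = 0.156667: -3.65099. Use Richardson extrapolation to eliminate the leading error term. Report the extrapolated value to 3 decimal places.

-3.734

The leading error scales as h; refining by a factor of 3 reduces it by 3^1 = 3.
Extrapolated value = (3·A(h/3) − A(h)) / (3 − 1)
= (3·(-3.65099) − (-3.48499)) / 2
= -7.46798 / 2 = -3.73399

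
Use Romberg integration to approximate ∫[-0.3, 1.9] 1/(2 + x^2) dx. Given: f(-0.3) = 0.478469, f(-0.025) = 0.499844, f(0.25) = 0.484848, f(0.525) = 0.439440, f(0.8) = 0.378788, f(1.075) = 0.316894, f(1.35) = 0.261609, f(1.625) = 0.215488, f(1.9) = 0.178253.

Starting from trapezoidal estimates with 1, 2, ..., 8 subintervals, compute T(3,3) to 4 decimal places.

0.8060

T(0,0) (trapezoid, 1 panel, h=2.2000): 0.722394
T(1,0) (trapezoid, 2 panels, h=1.1000): 0.777864
T(2,0) (trapezoid, 4 panels, h=0.5500): 0.799483
T(3,0) (trapezoid, 8 panels, h=0.2750): 0.804450
T(1,1) = 0.777864 + (0.777864 − 0.722394)/3 = 0.796354
T(2,1) = 0.799483 + (0.799483 − 0.777864)/3 = 0.806689
T(3,1) = 0.804450 + (0.804450 − 0.799483)/3 = 0.806106
T(2,2) = 0.806689 + (0.806689 − 0.796354)/15 = 0.807378
T(3,2) = 0.806106 + (0.806106 − 0.806689)/15 = 0.806067
T(3,3) = 0.806067 + (0.806067 − 0.807378)/63 = 0.806046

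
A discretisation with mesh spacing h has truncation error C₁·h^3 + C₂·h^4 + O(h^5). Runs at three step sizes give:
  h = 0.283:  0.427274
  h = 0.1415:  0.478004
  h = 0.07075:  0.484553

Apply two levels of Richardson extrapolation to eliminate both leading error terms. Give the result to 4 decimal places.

First eliminate the h^3 term (factor 2^3 = 8):
  B₁ = (8·0.478004 − 0.427274)/7 = 0.485251
  B₂ = (8·0.484553 − 0.478004)/7 = 0.485489
Then eliminate the h^4 term (factor 2^4 = 16):
  (16·0.485489 − 0.485251)/15 = 0.485505

0.4855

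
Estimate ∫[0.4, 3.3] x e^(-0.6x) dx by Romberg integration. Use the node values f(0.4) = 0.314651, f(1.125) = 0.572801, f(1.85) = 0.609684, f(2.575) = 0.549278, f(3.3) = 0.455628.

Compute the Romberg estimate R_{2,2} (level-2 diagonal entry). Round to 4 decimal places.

1.5665

R_{0,0} (trapezoid, 1 panel, h=2.9000): 1.116905
R_{1,0} (trapezoid, 2 panels, h=1.4500): 1.442494
R_{2,0} (trapezoid, 4 panels, h=0.7250): 1.534754
R_{1,1} = 1.442494 + (1.442494 − 1.116905)/3 = 1.551024
R_{2,1} = 1.534754 + (1.534754 − 1.442494)/3 = 1.565507
R_{2,2} = 1.565507 + (1.565507 − 1.551024)/15 = 1.566473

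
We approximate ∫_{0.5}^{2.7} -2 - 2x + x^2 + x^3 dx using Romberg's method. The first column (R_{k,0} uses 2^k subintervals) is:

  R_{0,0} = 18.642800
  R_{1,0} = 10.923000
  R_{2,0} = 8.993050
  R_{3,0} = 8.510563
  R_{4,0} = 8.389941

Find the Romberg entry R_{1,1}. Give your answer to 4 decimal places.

8.3497

R_{1,1} = 10.923000 + (10.923000 − 18.642800)/3 = 8.349733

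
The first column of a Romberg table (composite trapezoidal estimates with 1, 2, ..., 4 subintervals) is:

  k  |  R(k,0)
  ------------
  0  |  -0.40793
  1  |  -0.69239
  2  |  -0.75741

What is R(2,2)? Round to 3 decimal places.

R(1,1) = (4·(-0.69239) − (-0.40793)) / 3 = -0.78721
R(2,1) = (4·(-0.75741) − (-0.69239)) / 3 = -0.77908
R(2,2) = (16·(-0.77908) − (-0.78721)) / 15 = -0.77854

-0.779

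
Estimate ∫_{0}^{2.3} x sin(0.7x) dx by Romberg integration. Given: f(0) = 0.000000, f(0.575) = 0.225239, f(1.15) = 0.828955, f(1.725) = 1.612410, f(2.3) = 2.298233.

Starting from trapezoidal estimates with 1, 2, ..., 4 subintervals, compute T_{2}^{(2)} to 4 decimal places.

2.1681

T_{0}^{(0)} (trapezoid, 1 panel, h=2.3000): 2.642968
T_{1}^{(0)} (trapezoid, 2 panels, h=1.1500): 2.274782
T_{2}^{(0)} (trapezoid, 4 panels, h=0.5750): 2.194039
T_{1}^{(1)} = 2.274782 + (2.274782 − 2.642968)/3 = 2.152053
T_{2}^{(1)} = 2.194039 + (2.194039 − 2.274782)/3 = 2.167125
T_{2}^{(2)} = 2.167125 + (2.167125 − 2.152053)/15 = 2.168130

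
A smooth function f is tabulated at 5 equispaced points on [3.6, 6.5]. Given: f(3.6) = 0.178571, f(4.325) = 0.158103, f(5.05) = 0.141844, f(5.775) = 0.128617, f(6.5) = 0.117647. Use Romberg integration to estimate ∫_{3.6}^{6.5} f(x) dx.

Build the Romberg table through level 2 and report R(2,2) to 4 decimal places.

R(0,0) (trapezoid, 1 panel, h=2.9000): 0.429516
R(1,0) (trapezoid, 2 panels, h=1.4500): 0.420432
R(2,0) (trapezoid, 4 panels, h=0.7250): 0.418088
R(1,1) = 0.420432 + (0.420432 − 0.429516)/3 = 0.417404
R(2,1) = 0.418088 + (0.418088 − 0.420432)/3 = 0.417307
R(2,2) = 0.417307 + (0.417307 − 0.417404)/15 = 0.417301

0.4173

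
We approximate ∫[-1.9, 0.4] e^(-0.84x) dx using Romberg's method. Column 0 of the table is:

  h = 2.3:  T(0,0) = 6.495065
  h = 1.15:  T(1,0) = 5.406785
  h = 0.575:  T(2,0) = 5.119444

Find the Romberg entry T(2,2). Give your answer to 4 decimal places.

5.0223

Richardson extrapolation on the trapezoidal column (denominator 4−1=3):
T(1,1) = (4·5.406785 − 6.495065) / 3 = 5.044025
T(2,1) = 5.119444 + (5.119444 − 5.406785)/3 = 5.023664
T(2,2) = (16·5.023664 − 5.044025) / 15 = 5.022307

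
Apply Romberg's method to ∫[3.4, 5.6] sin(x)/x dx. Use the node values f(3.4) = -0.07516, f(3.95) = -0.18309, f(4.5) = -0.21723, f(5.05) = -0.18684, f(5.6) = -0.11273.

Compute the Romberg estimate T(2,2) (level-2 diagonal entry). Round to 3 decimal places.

-0.385

T(0,0) (trapezoid, 1 panel, h=2.2000): -0.20668
T(1,0) (trapezoid, 2 panels, h=1.1000): -0.34229
T(2,0) (trapezoid, 4 panels, h=0.5500): -0.37461
T(1,1) = -0.34229 + (-0.34229 − (-0.20668))/3 = -0.38749
T(2,1) = -0.37461 + (-0.37461 − (-0.34229))/3 = -0.38538
T(2,2) = -0.38538 + (-0.38538 − (-0.38749))/15 = -0.38524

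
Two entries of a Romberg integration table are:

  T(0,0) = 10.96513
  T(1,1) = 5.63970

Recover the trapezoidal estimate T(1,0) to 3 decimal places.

From T(1,1) = (4·T(1,0) − T(0,0))/3, solve for T(1,0):
4·T(1,0) = 3·5.63970 + 10.96513 = 27.88423
T(1,0) = 6.97106

6.971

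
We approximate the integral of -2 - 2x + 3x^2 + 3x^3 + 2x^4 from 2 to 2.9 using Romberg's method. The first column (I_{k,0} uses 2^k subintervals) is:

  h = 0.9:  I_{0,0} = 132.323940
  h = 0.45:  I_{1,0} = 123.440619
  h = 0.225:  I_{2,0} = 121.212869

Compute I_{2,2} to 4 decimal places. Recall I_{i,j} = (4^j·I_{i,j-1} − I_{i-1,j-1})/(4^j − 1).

Richardson extrapolation on the trapezoidal column (denominator 4−1=3):
I_{1,1} = (4·123.440619 − 132.323940) / 3 = 120.479512
I_{2,1} = (4·121.212869 − 123.440619) / 3 = 120.470286
I_{2,2} = (16·120.470286 − 120.479512) / 15 = 120.469671
(Column j=1 coincides with Simpson's rule on the same nodes.)

120.4697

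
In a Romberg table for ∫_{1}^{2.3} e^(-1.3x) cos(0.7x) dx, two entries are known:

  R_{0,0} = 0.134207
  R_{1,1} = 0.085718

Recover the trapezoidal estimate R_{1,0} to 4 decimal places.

From R_{1,1} = (4·R_{1,0} − R_{0,0})/3, solve for R_{1,0}:
4·R_{1,0} = 3·0.085718 + 0.134207 = 0.391361
R_{1,0} = 0.097840

0.0978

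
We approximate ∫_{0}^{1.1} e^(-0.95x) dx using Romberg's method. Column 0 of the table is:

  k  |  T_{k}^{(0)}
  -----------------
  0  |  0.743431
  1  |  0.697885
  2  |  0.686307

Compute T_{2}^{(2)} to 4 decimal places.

0.6824

Richardson extrapolation on the trapezoidal column (denominator 4−1=3):
T_{1}^{(1)} = (4·0.697885 − 0.743431) / 3 = 0.682703
T_{2}^{(1)} = (4·0.686307 − 0.697885) / 3 = 0.682448
T_{2}^{(2)} = 0.682448 + (0.682448 − 0.682703)/15 = 0.682431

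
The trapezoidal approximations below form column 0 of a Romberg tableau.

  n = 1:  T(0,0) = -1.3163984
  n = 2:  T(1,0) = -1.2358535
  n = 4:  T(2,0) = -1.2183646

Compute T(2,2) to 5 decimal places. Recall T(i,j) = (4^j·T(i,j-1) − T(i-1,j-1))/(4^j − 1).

Richardson extrapolation on the trapezoidal column (denominator 4−1=3):
T(1,1) = -1.2358535 + (-1.2358535 − (-1.3163984))/3 = -1.2090052
T(2,1) = -1.2183646 + (-1.2183646 − (-1.2358535))/3 = -1.2125350
T(2,2) = (16·(-1.2125350) − (-1.2090052)) / 15 = -1.2127703

-1.21277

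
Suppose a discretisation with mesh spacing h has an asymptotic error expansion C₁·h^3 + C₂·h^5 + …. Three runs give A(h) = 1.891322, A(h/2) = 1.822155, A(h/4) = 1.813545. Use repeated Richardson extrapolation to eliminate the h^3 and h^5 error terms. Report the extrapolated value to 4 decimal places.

1.8123

First eliminate the h^3 term (factor 2^3 = 8):
  B₁ = (8·1.822155 − 1.891322)/7 = 1.812274
  B₂ = (8·1.813545 − 1.822155)/7 = 1.812315
Then eliminate the h^5 term (factor 2^5 = 32):
  (32·1.812315 − 1.812274)/31 = 1.812316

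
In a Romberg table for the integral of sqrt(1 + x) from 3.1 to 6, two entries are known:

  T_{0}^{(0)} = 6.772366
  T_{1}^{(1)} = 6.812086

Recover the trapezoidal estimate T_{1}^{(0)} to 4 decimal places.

From T_{1}^{(1)} = (4·T_{1}^{(0)} − T_{0}^{(0)})/3, solve for T_{1}^{(0)}:
4·T_{1}^{(0)} = 3·6.812086 + 6.772366 = 27.208624
T_{1}^{(0)} = 6.802156

6.8022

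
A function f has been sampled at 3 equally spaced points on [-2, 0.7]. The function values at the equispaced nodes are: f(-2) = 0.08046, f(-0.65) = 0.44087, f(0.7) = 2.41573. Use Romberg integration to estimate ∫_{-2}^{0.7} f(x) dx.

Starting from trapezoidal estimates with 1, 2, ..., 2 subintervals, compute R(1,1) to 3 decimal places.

1.917

R(0,0) (trapezoid, 1 panel, h=2.7000): 3.36986
R(1,0) (trapezoid, 2 panels, h=1.3500): 2.28010
R(1,1) = 2.28010 + (2.28010 − 3.36986)/3 = 1.91685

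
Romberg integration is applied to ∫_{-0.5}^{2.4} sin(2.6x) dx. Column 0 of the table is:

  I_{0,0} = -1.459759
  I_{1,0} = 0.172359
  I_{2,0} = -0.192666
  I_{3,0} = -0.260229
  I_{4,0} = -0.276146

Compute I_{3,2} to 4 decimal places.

-0.2806

Richardson extrapolation on the trapezoidal column (denominator 4−1=3):
I_{2,1} = (4·(-0.192666) − 0.172359) / 3 = -0.314341
I_{3,1} = (4·(-0.260229) − (-0.192666)) / 3 = -0.282750
I_{3,2} = -0.282750 + (-0.282750 − (-0.314341))/15 = -0.280644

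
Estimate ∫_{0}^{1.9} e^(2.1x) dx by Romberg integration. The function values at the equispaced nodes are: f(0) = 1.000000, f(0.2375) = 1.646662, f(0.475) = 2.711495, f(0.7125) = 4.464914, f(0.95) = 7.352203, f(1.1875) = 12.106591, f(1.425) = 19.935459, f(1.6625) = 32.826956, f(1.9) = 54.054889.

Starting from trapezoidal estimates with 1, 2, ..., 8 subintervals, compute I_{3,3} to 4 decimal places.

I_{0,0} (trapezoid, 1 panel, h=1.9000): 52.302145
I_{1,0} (trapezoid, 2 panels, h=0.9500): 33.135665
I_{2,0} (trapezoid, 4 panels, h=0.4750): 27.325136
I_{3,0} (trapezoid, 8 panels, h=0.2375): 25.785785
I_{1,1} = 33.135665 + (33.135665 − 52.302145)/3 = 26.746838
I_{2,1} = 27.325136 + (27.325136 − 33.135665)/3 = 25.388293
I_{3,1} = 25.785785 + (25.785785 − 27.325136)/3 = 25.272668
I_{2,2} = 25.388293 + (25.388293 − 26.746838)/15 = 25.297723
I_{3,2} = 25.272668 + (25.272668 − 25.388293)/15 = 25.264960
I_{3,3} = 25.264960 + (25.264960 − 25.297723)/63 = 25.264440

25.2644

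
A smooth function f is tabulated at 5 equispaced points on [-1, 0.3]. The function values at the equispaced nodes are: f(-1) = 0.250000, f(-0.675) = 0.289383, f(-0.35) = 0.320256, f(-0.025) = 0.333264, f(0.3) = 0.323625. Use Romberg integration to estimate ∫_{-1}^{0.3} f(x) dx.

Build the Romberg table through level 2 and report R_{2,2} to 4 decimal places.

0.4013

R_{0,0} (trapezoid, 1 panel, h=1.3000): 0.372856
R_{1,0} (trapezoid, 2 panels, h=0.6500): 0.394595
R_{2,0} (trapezoid, 4 panels, h=0.3250): 0.399658
R_{1,1} = 0.394595 + (0.394595 − 0.372856)/3 = 0.401841
R_{2,1} = 0.399658 + (0.399658 − 0.394595)/3 = 0.401346
R_{2,2} = 0.401346 + (0.401346 − 0.401841)/15 = 0.401313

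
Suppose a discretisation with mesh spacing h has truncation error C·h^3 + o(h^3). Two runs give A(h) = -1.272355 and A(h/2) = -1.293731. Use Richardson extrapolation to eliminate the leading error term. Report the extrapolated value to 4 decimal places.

Extrapolated value = (8·A(h/2) − A(h)) / (8 − 1)
= (8·(-1.293731) − (-1.272355)) / 7
= -9.077493 / 7 = -1.296785

-1.2968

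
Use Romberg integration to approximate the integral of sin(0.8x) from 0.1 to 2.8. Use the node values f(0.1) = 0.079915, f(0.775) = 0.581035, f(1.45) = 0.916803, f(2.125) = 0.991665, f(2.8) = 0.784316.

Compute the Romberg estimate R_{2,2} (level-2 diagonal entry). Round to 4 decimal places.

R_{0,0} (trapezoid, 1 panel, h=2.7000): 1.166712
R_{1,0} (trapezoid, 2 panels, h=1.3500): 1.821040
R_{2,0} (trapezoid, 4 panels, h=0.6750): 1.972092
R_{1,1} = 1.821040 + (1.821040 − 1.166712)/3 = 2.039149
R_{2,1} = 1.972092 + (1.972092 − 1.821040)/3 = 2.022443
R_{2,2} = 2.022443 + (2.022443 − 2.039149)/15 = 2.021329

2.0213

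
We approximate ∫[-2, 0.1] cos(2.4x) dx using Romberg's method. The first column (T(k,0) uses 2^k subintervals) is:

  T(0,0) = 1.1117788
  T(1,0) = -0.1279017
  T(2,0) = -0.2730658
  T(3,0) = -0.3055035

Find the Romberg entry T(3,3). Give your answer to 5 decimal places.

-0.31612

T(1,1) = (4·(-0.1279017) − 1.1117788) / 3 = -0.5411285
T(2,1) = (4·(-0.2730658) − (-0.1279017)) / 3 = -0.3214538
T(3,1) = -0.3055035 + (-0.3055035 − (-0.2730658))/3 = -0.3163161
T(2,2) = -0.3214538 + (-0.3214538 − (-0.5411285))/15 = -0.3068088
T(3,2) = -0.3163161 + (-0.3163161 − (-0.3214538))/15 = -0.3159736
T(3,3) = -0.3159736 + (-0.3159736 − (-0.3068088))/63 = -0.3161191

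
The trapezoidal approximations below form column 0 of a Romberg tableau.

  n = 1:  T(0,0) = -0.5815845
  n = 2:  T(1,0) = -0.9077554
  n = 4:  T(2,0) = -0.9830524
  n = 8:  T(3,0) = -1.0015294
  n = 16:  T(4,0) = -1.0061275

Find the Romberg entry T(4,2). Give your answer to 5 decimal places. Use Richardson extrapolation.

-1.00766

Richardson extrapolation on the trapezoidal column (denominator 4−1=3):
T(3,1) = (4·(-1.0015294) − (-0.9830524)) / 3 = -1.0076884
T(4,1) = -1.0061275 + (-1.0061275 − (-1.0015294))/3 = -1.0076602
T(4,2) = -1.0076602 + (-1.0076602 − (-1.0076884))/15 = -1.0076583
(Column j=1 coincides with Simpson's rule on the same nodes.)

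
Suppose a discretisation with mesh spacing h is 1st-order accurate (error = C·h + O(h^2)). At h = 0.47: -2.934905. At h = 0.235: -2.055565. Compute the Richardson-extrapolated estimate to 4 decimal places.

-1.1762

The leading error scales as h; refining by a factor of 2 reduces it by 2^1 = 2.
Extrapolated value = (2·A(h/2) − A(h)) / (2 − 1)
= (2·(-2.055565) − (-2.934905)) / 1
= -1.176225 / 1 = -1.176225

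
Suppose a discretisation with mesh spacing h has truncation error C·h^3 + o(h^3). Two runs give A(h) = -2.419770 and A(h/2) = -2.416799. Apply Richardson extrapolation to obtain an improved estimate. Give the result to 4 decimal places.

-2.4164

Extrapolated value = (8·A(h/2) − A(h)) / (8 − 1)
= (8·(-2.416799) − (-2.419770)) / 7
= -16.914622 / 7 = -2.416375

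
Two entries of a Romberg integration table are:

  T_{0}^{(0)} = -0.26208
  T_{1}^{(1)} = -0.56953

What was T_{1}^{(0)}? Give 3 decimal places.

From T_{1}^{(1)} = (4·T_{1}^{(0)} − T_{0}^{(0)})/3, solve for T_{1}^{(0)}:
4·T_{1}^{(0)} = 3·(-0.56953) + (-0.26208) = -1.97067
T_{1}^{(0)} = -0.49267

-0.493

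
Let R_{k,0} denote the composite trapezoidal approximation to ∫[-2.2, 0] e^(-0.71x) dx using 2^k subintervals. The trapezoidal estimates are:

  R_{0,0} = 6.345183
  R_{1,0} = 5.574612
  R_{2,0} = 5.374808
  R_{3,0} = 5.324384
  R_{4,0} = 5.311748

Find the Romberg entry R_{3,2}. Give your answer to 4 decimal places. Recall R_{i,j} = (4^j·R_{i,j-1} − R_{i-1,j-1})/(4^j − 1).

5.3075

R_{2,1} = 5.374808 + (5.374808 − 5.574612)/3 = 5.308207
R_{3,1} = (4·5.324384 − 5.374808) / 3 = 5.307576
R_{3,2} = (16·5.307576 − 5.308207) / 15 = 5.307534
(Column j=1 coincides with Simpson's rule on the same nodes.)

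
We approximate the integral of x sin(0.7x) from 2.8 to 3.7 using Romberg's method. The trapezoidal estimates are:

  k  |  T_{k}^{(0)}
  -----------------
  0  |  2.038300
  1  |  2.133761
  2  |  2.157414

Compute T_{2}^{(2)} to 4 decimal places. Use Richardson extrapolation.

2.1653

Richardson extrapolation on the trapezoidal column (denominator 4−1=3):
T_{1}^{(1)} = 2.133761 + (2.133761 − 2.038300)/3 = 2.165581
T_{2}^{(1)} = 2.157414 + (2.157414 − 2.133761)/3 = 2.165298
T_{2}^{(2)} = 2.165298 + (2.165298 − 2.165581)/15 = 2.165279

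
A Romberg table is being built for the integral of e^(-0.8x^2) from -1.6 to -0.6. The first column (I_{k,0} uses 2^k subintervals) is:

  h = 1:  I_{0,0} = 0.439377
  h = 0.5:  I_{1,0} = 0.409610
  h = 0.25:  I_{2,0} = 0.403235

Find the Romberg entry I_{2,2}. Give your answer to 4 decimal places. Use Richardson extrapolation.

Richardson extrapolation on the trapezoidal column (denominator 4−1=3):
I_{1,1} = (4·0.409610 − 0.439377) / 3 = 0.399688
I_{2,1} = (4·0.403235 − 0.409610) / 3 = 0.401110
I_{2,2} = 0.401110 + (0.401110 − 0.399688)/15 = 0.401205

0.4012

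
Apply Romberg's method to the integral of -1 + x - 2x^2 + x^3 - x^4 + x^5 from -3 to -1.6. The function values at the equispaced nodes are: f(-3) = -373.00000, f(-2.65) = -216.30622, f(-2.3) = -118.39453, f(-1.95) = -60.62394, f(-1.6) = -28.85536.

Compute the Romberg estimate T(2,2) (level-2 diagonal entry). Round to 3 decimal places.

-203.708

T(0,0) (trapezoid, 1 panel, h=1.4000): -281.29875
T(1,0) (trapezoid, 2 panels, h=0.7000): -223.52555
T(2,0) (trapezoid, 4 panels, h=0.3500): -208.68833
T(1,1) = -223.52555 + (-223.52555 − (-281.29875))/3 = -204.26782
T(2,1) = -208.68833 + (-208.68833 − (-223.52555))/3 = -203.74259
T(2,2) = -203.74259 + (-203.74259 − (-204.26782))/15 = -203.70757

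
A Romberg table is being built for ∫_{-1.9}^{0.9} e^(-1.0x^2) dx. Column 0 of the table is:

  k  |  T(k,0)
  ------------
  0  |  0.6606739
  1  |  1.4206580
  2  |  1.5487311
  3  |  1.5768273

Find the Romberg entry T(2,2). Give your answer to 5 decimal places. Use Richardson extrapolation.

Richardson extrapolation on the trapezoidal column (denominator 4−1=3):
T(1,1) = (4·1.4206580 − 0.6606739) / 3 = 1.6739860
T(2,1) = (4·1.5487311 − 1.4206580) / 3 = 1.5914221
T(2,2) = 1.5914221 + (1.5914221 − 1.6739860)/15 = 1.5859178

1.58592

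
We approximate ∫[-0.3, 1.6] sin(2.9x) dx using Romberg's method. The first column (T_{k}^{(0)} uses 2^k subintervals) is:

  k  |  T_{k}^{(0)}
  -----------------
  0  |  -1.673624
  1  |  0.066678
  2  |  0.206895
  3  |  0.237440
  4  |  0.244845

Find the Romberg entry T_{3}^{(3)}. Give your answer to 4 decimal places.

0.2475

T_{1}^{(1)} = (4·0.066678 − (-1.673624)) / 3 = 0.646779
T_{2}^{(1)} = 0.206895 + (0.206895 − 0.066678)/3 = 0.253634
T_{3}^{(1)} = 0.237440 + (0.237440 − 0.206895)/3 = 0.247622
T_{2}^{(2)} = 0.253634 + (0.253634 − 0.646779)/15 = 0.227424
T_{3}^{(2)} = (16·0.247622 − 0.253634) / 15 = 0.247221
T_{3}^{(3)} = 0.247221 + (0.247221 − 0.227424)/63 = 0.247535
(Column j=1 coincides with Simpson's rule on the same nodes.)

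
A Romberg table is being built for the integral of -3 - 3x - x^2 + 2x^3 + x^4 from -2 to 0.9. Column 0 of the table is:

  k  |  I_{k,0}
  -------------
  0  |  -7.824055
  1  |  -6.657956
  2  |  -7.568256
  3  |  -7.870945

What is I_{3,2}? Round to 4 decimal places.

Richardson extrapolation on the trapezoidal column (denominator 4−1=3):
I_{2,1} = -7.568256 + (-7.568256 − (-6.657956))/3 = -7.871689
I_{3,1} = -7.870945 + (-7.870945 − (-7.568256))/3 = -7.971841
I_{3,2} = (16·(-7.971841) − (-7.871689)) / 15 = -7.978518

-7.9785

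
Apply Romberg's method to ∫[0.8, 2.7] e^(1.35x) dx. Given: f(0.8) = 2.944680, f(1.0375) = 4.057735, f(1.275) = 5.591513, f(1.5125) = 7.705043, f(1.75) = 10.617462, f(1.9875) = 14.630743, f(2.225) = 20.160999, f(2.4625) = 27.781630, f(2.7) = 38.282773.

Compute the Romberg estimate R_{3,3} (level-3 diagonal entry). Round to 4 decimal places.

26.1764

R_{0,0} (trapezoid, 1 panel, h=1.9000): 39.166080
R_{1,0} (trapezoid, 2 panels, h=0.9500): 29.669629
R_{2,0} (trapezoid, 4 panels, h=0.4750): 27.067258
R_{3,0} (trapezoid, 8 panels, h=0.2375): 26.400227
R_{1,1} = 29.669629 + (29.669629 − 39.166080)/3 = 26.504145
R_{2,1} = 27.067258 + (27.067258 − 29.669629)/3 = 26.199801
R_{3,1} = 26.400227 + (26.400227 − 27.067258)/3 = 26.177883
R_{2,2} = 26.199801 + (26.199801 − 26.504145)/15 = 26.179511
R_{3,2} = 26.177883 + (26.177883 − 26.199801)/15 = 26.176422
R_{3,3} = 26.176422 + (26.176422 − 26.179511)/63 = 26.176373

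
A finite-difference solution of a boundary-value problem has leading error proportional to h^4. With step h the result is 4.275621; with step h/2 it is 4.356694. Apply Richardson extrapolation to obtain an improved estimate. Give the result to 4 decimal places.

The leading error scales as h^4; refining by a factor of 2 reduces it by 2^4 = 16.
Extrapolated value = (16·A(h/2) − A(h)) / (16 − 1)
= (16·4.356694 − 4.275621) / 15
= 65.431483 / 15 = 4.362099

4.3621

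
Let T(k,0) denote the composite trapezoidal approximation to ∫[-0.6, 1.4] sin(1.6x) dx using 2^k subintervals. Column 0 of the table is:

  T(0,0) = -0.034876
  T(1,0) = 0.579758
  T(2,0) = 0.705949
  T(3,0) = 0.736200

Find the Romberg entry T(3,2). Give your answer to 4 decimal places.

0.7462

T(2,1) = 0.705949 + (0.705949 − 0.579758)/3 = 0.748013
T(3,1) = 0.736200 + (0.736200 − 0.705949)/3 = 0.746284
T(3,2) = 0.746284 + (0.746284 − 0.748013)/15 = 0.746169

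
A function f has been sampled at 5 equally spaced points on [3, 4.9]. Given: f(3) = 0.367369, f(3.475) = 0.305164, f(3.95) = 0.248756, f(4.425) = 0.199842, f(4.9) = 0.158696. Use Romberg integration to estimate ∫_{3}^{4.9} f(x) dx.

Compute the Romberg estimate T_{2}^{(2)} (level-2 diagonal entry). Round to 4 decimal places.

T_{0}^{(0)} (trapezoid, 1 panel, h=1.9000): 0.499762
T_{1}^{(0)} (trapezoid, 2 panels, h=0.9500): 0.486199
T_{2}^{(0)} (trapezoid, 4 panels, h=0.4750): 0.482977
T_{1}^{(1)} = 0.486199 + (0.486199 − 0.499762)/3 = 0.481678
T_{2}^{(1)} = 0.482977 + (0.482977 − 0.486199)/3 = 0.481903
T_{2}^{(2)} = 0.481903 + (0.481903 − 0.481678)/15 = 0.481918

0.4819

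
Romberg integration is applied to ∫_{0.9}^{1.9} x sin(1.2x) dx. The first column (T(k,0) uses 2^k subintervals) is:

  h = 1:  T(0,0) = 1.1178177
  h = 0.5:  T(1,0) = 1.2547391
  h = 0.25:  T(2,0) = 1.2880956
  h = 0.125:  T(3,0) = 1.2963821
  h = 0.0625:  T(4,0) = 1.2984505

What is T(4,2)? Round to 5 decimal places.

T(3,1) = (4·1.2963821 − 1.2880956) / 3 = 1.2991443
T(4,1) = 1.2984505 + (1.2984505 − 1.2963821)/3 = 1.2991400
T(4,2) = (16·1.2991400 − 1.2991443) / 15 = 1.2991397

1.29914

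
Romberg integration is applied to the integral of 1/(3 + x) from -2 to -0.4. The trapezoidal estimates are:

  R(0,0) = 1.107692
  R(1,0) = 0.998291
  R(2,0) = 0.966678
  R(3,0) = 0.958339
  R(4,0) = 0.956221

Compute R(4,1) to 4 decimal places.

R(4,1) = (4·0.956221 − 0.958339) / 3 = 0.955515

0.9555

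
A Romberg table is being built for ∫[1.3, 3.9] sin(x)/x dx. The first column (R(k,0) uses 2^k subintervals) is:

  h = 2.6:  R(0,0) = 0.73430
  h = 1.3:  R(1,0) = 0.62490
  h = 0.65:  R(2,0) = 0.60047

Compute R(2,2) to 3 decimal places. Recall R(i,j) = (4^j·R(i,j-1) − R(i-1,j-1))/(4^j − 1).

R(1,1) = (4·0.62490 − 0.73430) / 3 = 0.58843
R(2,1) = (4·0.60047 − 0.62490) / 3 = 0.59233
R(2,2) = 0.59233 + (0.59233 − 0.58843)/15 = 0.59259

0.593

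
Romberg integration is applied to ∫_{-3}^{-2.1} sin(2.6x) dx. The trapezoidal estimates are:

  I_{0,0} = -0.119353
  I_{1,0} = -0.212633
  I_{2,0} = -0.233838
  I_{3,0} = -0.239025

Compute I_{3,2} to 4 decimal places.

-0.2407

I_{2,1} = -0.233838 + (-0.233838 − (-0.212633))/3 = -0.240906
I_{3,1} = -0.239025 + (-0.239025 − (-0.233838))/3 = -0.240754
I_{3,2} = -0.240754 + (-0.240754 − (-0.240906))/15 = -0.240744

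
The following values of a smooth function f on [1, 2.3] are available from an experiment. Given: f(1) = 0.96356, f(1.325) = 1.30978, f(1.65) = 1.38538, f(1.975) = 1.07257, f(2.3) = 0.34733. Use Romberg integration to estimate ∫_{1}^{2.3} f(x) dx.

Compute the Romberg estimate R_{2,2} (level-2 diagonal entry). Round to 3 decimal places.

1.474

R_{0,0} (trapezoid, 1 panel, h=1.3000): 0.85208
R_{1,0} (trapezoid, 2 panels, h=0.6500): 1.32654
R_{2,0} (trapezoid, 4 panels, h=0.3250): 1.43753
R_{1,1} = 1.32654 + (1.32654 − 0.85208)/3 = 1.48469
R_{2,1} = 1.43753 + (1.43753 − 1.32654)/3 = 1.47453
R_{2,2} = 1.47453 + (1.47453 − 1.48469)/15 = 1.47385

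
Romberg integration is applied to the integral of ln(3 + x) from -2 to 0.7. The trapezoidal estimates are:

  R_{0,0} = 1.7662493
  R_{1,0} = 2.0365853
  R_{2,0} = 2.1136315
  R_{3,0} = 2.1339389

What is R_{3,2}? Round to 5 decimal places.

2.14080

R_{2,1} = 2.1136315 + (2.1136315 − 2.0365853)/3 = 2.1393136
R_{3,1} = 2.1339389 + (2.1339389 − 2.1136315)/3 = 2.1407080
R_{3,2} = (16·2.1407080 − 2.1393136) / 15 = 2.1408010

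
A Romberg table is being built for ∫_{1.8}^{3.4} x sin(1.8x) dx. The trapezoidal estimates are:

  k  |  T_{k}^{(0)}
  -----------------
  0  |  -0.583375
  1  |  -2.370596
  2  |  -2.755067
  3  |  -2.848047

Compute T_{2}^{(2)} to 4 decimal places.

-2.8777

T_{1}^{(1)} = -2.370596 + (-2.370596 − (-0.583375))/3 = -2.966336
T_{2}^{(1)} = (4·(-2.755067) − (-2.370596)) / 3 = -2.883224
T_{2}^{(2)} = -2.883224 + (-2.883224 − (-2.966336))/15 = -2.877683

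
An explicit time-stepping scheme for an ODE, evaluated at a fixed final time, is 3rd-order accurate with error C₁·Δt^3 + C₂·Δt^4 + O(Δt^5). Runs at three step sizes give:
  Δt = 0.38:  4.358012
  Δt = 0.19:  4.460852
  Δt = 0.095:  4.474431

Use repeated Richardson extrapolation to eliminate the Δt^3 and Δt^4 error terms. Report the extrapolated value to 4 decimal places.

First eliminate the Δt^3 term (factor 2^3 = 8):
  B₁ = (8·4.460852 − 4.358012)/7 = 4.475543
  B₂ = (8·4.474431 − 4.460852)/7 = 4.476371
Then eliminate the Δt^4 term (factor 2^4 = 16):
  (16·4.476371 − 4.475543)/15 = 4.476426

4.4764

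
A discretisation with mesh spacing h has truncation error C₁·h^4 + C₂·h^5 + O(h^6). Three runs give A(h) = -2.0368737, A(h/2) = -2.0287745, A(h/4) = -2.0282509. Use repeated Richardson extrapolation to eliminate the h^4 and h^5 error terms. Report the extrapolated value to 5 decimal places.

First eliminate the h^4 term (factor 2^4 = 16):
  B₁ = (16·(-2.0287745) − (-2.0368737))/15 = -2.0282346
  B₂ = (16·(-2.0282509) − (-2.0287745))/15 = -2.0282160
Then eliminate the h^5 term (factor 2^5 = 32):
  (32·(-2.0282160) − (-2.0282346))/31 = -2.0282154

-2.02822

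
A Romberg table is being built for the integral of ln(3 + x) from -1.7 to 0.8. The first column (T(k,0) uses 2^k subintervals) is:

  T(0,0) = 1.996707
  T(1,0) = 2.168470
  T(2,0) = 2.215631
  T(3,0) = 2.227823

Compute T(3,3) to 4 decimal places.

2.2319

T(1,1) = 2.168470 + (2.168470 − 1.996707)/3 = 2.225724
T(2,1) = (4·2.215631 − 2.168470) / 3 = 2.231351
T(3,1) = (4·2.227823 − 2.215631) / 3 = 2.231887
T(2,2) = (16·2.231351 − 2.225724) / 15 = 2.231726
T(3,2) = (16·2.231887 − 2.231351) / 15 = 2.231923
T(3,3) = 2.231923 + (2.231923 − 2.231726)/63 = 2.231926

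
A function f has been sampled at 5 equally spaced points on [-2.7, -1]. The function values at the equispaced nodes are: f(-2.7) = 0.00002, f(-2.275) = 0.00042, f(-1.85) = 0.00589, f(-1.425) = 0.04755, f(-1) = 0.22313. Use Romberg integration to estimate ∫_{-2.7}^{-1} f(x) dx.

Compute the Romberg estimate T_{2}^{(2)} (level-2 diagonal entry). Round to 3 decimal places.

0.060

T_{0}^{(0)} (trapezoid, 1 panel, h=1.7000): 0.18968
T_{1}^{(0)} (trapezoid, 2 panels, h=0.8500): 0.09985
T_{2}^{(0)} (trapezoid, 4 panels, h=0.4250): 0.07031
T_{1}^{(1)} = 0.09985 + (0.09985 − 0.18968)/3 = 0.06991
T_{2}^{(1)} = 0.07031 + (0.07031 − 0.09985)/3 = 0.06046
T_{2}^{(2)} = 0.06046 + (0.06046 − 0.06991)/15 = 0.05983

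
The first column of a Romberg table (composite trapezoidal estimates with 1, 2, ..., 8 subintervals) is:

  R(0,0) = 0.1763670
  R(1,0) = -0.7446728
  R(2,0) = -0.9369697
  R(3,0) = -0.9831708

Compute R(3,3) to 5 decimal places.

-0.99842

R(1,1) = (4·(-0.7446728) − 0.1763670) / 3 = -1.0516861
R(2,1) = (4·(-0.9369697) − (-0.7446728)) / 3 = -1.0010687
R(3,1) = -0.9831708 + (-0.9831708 − (-0.9369697))/3 = -0.9985712
R(2,2) = -1.0010687 + (-1.0010687 − (-1.0516861))/15 = -0.9976942
R(3,2) = (16·(-0.9985712) − (-1.0010687)) / 15 = -0.9984047
R(3,3) = -0.9984047 + (-0.9984047 − (-0.9976942))/63 = -0.9984160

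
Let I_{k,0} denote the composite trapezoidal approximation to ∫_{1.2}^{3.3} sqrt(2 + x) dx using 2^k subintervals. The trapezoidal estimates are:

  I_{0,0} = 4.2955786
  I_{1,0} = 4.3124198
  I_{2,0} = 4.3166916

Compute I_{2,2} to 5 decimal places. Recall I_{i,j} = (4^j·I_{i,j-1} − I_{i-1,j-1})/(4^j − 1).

Richardson extrapolation on the trapezoidal column (denominator 4−1=3):
I_{1,1} = 4.3124198 + (4.3124198 − 4.2955786)/3 = 4.3180335
I_{2,1} = (4·4.3166916 − 4.3124198) / 3 = 4.3181155
I_{2,2} = (16·4.3181155 − 4.3180335) / 15 = 4.3181210

4.31812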